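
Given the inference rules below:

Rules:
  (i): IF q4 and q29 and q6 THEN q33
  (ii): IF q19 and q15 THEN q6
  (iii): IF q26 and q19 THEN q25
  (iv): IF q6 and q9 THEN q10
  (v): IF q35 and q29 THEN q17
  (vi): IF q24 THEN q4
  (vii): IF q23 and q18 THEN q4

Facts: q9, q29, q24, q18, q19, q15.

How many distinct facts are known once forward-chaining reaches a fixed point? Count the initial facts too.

10

Round 1 fires (ii), (vi), giving q6, q4.
Round 2 fires (i), (iv), giving q33, q10.
Closure: {q10, q15, q18, q19, q24, q29, q33, q4, q6, q9} — 10 facts.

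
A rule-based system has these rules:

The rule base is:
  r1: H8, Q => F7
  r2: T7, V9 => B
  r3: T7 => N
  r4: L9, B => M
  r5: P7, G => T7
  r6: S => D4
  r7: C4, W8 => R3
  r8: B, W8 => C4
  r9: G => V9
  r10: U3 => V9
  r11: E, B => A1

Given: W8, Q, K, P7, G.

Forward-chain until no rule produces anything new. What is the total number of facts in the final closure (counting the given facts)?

Round 1 fires r5, r9, giving T7, V9.
Round 2 fires r2, r3, giving B, N.
Round 3 fires r8, giving C4.
Round 4 fires r7, giving R3.
Closure: {B, C4, G, K, N, P7, Q, R3, T7, V9, W8} — 11 facts.

11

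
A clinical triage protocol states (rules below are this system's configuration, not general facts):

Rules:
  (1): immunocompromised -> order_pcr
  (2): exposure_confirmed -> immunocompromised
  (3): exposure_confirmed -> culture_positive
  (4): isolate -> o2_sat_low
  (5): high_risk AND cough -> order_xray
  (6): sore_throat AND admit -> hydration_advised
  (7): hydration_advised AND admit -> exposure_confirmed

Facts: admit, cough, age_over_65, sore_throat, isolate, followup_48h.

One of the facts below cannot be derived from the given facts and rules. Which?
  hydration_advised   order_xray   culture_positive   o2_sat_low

order_xray

Round 1 — (4), (6), derive o2_sat_low, hydration_advised.
Round 2 — (7), derive exposure_confirmed.
Round 3 — (2), (3), derive immunocompromised, culture_positive.
Round 4 — (1), derive order_pcr.
Derived: hydration_advised (round 1), o2_sat_low (round 1), culture_positive (round 3). order_xray never appears in any round.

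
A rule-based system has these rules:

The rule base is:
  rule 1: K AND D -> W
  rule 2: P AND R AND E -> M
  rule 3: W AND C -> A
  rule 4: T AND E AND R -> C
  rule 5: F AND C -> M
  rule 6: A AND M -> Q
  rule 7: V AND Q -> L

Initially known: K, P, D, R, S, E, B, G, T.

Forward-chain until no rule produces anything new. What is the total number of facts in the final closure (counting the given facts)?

Round 1: rule 1 [K AND D -> W]; rule 2 [P AND R AND E -> M]; rule 4 [T AND E AND R -> C]. New: W, M, C.
Round 2: rule 3 [W AND C -> A]. New: A.
Round 3: rule 6 [A AND M -> Q]. New: Q.
Closure: {A, B, C, D, E, G, K, M, P, Q, R, S, T, W} — 14 facts.

14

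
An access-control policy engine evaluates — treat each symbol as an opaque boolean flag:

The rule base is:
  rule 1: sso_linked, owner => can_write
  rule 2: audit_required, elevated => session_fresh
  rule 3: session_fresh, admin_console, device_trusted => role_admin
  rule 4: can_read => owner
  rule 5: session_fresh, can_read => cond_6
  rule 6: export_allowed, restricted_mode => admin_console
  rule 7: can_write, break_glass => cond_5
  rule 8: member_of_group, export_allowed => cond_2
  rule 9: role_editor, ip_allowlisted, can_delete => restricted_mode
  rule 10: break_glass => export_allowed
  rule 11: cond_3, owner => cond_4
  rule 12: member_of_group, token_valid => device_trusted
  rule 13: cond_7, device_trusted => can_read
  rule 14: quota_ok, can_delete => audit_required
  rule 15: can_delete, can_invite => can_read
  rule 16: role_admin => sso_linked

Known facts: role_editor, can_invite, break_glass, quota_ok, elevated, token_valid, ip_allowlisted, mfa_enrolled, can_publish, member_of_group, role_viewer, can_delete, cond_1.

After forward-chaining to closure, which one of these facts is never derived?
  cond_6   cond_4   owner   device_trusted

cond_4

Round 1 — rule 9, rule 10, rule 12, rule 14, rule 15, derive restricted_mode, export_allowed, device_trusted, audit_required, can_read.
Round 2 — rule 2, rule 4, rule 6, rule 8, derive session_fresh, owner, admin_console, cond_2.
Round 3 — rule 3, rule 5, derive role_admin, cond_6.
Round 4 — rule 16, derive sso_linked.
Round 5 — rule 1, derive can_write.
Round 6 — rule 7, derive cond_5.
Derived: owner (round 2), cond_6 (round 3), device_trusted (round 1). cond_4 never appears in any round.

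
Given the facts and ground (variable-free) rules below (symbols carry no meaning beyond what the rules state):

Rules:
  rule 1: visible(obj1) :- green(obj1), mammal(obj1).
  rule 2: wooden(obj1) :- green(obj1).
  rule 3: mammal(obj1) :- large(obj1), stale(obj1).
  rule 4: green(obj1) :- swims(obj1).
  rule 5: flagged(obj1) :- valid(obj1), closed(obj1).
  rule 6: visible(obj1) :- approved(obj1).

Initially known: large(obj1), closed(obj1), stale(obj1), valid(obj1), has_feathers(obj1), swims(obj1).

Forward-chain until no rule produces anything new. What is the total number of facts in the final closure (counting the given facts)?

[1] rule 3 [mammal(obj1) :- large(obj1), stale(obj1).]; rule 4 [green(obj1) :- swims(obj1).]; rule 5 [flagged(obj1) :- valid(obj1), closed(obj1).]. ⇒ new: mammal(obj1), green(obj1), flagged(obj1).
[2] rule 1 [visible(obj1) :- green(obj1), mammal(obj1).]; rule 2 [wooden(obj1) :- green(obj1).]. ⇒ new: visible(obj1), wooden(obj1).
Closure: {closed(obj1), flagged(obj1), green(obj1), has_feathers(obj1), large(obj1), mammal(obj1), stale(obj1), swims(obj1), valid(obj1), visible(obj1), wooden(obj1)} — 11 facts.

11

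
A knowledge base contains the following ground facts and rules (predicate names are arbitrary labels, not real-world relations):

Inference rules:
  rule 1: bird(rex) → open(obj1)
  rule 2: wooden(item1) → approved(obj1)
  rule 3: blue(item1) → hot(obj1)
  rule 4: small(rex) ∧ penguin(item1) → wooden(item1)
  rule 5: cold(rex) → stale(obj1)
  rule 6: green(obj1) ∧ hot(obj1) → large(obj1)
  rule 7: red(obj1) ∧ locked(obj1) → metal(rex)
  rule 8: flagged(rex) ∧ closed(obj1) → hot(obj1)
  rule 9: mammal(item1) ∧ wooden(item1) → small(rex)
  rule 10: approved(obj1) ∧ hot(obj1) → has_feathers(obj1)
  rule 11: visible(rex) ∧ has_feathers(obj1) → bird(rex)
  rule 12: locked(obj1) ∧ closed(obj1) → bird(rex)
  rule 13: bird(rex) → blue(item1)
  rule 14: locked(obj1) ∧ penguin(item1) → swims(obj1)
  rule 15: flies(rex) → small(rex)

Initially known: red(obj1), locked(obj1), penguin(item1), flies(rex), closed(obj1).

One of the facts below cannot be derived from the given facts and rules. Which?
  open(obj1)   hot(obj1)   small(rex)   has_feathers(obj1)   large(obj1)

Round 1: rule 7 [red(obj1) ∧ locked(obj1) → metal(rex)]; rule 12 [locked(obj1) ∧ closed(obj1) → bird(rex)]; rule 14 [locked(obj1) ∧ penguin(item1) → swims(obj1)]; rule 15 [flies(rex) → small(rex)]. New: metal(rex), bird(rex), swims(obj1), small(rex).
Round 2: rule 1 [bird(rex) → open(obj1)]; rule 4 [small(rex) ∧ penguin(item1) → wooden(item1)]; rule 13 [bird(rex) → blue(item1)]. New: open(obj1), wooden(item1), blue(item1).
Round 3: rule 2 [wooden(item1) → approved(obj1)]; rule 3 [blue(item1) → hot(obj1)]. New: approved(obj1), hot(obj1).
Round 4: rule 10 [approved(obj1) ∧ hot(obj1) → has_feathers(obj1)]. New: has_feathers(obj1).
Derived: small(rex) (round 1), has_feathers(obj1) (round 4), hot(obj1) (round 3), open(obj1) (round 2). large(obj1) never appears in any round.

large(obj1)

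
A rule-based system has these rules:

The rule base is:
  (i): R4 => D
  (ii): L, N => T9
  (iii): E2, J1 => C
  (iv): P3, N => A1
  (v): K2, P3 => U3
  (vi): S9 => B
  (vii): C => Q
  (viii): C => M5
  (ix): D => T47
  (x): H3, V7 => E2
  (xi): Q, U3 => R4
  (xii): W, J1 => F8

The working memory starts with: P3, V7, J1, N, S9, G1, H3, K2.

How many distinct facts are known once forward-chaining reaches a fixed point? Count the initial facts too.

Round 1 — (iv), (v), (vi), (x), derive A1, U3, B, E2.
Round 2 — (iii), derive C.
Round 3 — (vii), (viii), derive Q, M5.
Round 4 — (xi), derive R4.
Round 5 — (i), derive D.
Round 6 — (ix), derive T47.
Closure: {A1, B, C, D, E2, G1, H3, J1, K2, M5, N, P3, Q, R4, S9, T47, U3, V7} — 18 facts.

18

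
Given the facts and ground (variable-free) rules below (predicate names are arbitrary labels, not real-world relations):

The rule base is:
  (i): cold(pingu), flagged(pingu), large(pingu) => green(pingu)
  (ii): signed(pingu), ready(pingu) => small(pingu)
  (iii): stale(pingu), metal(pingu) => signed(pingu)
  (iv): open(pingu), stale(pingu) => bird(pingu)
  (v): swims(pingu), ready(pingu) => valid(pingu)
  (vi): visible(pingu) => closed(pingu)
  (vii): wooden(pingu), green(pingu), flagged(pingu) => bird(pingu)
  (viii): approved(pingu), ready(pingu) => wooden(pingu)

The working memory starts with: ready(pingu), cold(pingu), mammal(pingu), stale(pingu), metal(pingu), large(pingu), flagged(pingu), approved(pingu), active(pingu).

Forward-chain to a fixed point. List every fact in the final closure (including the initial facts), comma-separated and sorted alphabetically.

[1] (i) [cold(pingu), flagged(pingu), large(pingu) => green(pingu)]; (iii) [stale(pingu), metal(pingu) => signed(pingu)]; (viii) [approved(pingu), ready(pingu) => wooden(pingu)]. ⇒ new: green(pingu), signed(pingu), wooden(pingu).
[2] (ii) [signed(pingu), ready(pingu) => small(pingu)]; (vii) [wooden(pingu), green(pingu), flagged(pingu) => bird(pingu)]. ⇒ new: small(pingu), bird(pingu).

active(pingu), approved(pingu), bird(pingu), cold(pingu), flagged(pingu), green(pingu), large(pingu), mammal(pingu), metal(pingu), ready(pingu), signed(pingu), small(pingu), stale(pingu), wooden(pingu)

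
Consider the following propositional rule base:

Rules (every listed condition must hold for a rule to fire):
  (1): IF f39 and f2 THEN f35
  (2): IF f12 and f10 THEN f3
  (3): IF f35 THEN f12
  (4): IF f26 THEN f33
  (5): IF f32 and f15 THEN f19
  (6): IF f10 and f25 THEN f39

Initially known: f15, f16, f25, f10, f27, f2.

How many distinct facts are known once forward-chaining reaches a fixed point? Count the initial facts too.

Round 1 — (6), derive f39.
Round 2 — (1), derive f35.
Round 3 — (3), derive f12.
Round 4 — (2), derive f3.
Closure: {f10, f12, f15, f16, f2, f25, f27, f3, f35, f39} — 10 facts.

10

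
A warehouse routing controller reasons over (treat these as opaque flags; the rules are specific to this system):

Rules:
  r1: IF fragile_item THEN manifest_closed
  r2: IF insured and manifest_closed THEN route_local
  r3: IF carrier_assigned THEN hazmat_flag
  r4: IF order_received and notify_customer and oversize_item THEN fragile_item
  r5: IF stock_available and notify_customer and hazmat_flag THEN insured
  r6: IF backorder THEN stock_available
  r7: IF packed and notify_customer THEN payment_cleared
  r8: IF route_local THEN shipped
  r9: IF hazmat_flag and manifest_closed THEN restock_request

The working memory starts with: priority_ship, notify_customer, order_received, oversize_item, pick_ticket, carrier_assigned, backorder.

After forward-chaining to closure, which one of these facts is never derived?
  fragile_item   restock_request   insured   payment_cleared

payment_cleared

Round 1: r3 [IF carrier_assigned THEN hazmat_flag]; r4 [IF order_received and notify_customer and oversize_item THEN fragile_item]; r6 [IF backorder THEN stock_available]. New: hazmat_flag, fragile_item, stock_available.
Round 2: r1 [IF fragile_item THEN manifest_closed]; r5 [IF stock_available and notify_customer and hazmat_flag THEN insured]. New: manifest_closed, insured.
Round 3: r2 [IF insured and manifest_closed THEN route_local]; r9 [IF hazmat_flag and manifest_closed THEN restock_request]. New: route_local, restock_request.
Round 4: r8 [IF route_local THEN shipped]. New: shipped.
Derived: fragile_item (round 1), restock_request (round 3), insured (round 2). payment_cleared never appears in any round.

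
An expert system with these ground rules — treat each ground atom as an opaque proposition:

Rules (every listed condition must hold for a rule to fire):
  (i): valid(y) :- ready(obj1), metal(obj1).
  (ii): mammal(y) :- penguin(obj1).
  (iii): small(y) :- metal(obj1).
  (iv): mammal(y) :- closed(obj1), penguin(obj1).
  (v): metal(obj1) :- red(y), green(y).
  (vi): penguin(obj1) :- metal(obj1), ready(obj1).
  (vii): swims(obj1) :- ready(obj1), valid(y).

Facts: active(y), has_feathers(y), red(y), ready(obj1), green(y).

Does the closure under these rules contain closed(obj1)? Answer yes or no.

Round 1: (v) [metal(obj1) :- red(y), green(y).]. Adds metal(obj1).
Round 2: (i) [valid(y) :- ready(obj1), metal(obj1).]; (iii) [small(y) :- metal(obj1).]; (vi) [penguin(obj1) :- metal(obj1), ready(obj1).]. Adds valid(y), small(y), penguin(obj1).
Round 3: (ii) [mammal(y) :- penguin(obj1).]; (vii) [swims(obj1) :- ready(obj1), valid(y).]. Adds mammal(y), swims(obj1).
Fixed point reached. No rule has closed(obj1) as a consequent, and it is not given.

no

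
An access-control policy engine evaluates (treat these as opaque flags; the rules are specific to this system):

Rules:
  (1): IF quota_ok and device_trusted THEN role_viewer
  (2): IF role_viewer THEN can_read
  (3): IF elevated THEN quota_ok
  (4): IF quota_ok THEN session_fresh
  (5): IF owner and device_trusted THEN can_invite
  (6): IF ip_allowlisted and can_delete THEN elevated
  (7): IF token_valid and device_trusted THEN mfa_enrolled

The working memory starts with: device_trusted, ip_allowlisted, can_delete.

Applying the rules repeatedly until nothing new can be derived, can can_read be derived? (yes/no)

Round 1 fires (6), giving elevated.
Round 2 fires (3), giving quota_ok.
Round 3 fires (1), (4), giving role_viewer, session_fresh.
Round 4 fires (2), giving can_read.
can_read appears in round 4, so it is derivable.

yes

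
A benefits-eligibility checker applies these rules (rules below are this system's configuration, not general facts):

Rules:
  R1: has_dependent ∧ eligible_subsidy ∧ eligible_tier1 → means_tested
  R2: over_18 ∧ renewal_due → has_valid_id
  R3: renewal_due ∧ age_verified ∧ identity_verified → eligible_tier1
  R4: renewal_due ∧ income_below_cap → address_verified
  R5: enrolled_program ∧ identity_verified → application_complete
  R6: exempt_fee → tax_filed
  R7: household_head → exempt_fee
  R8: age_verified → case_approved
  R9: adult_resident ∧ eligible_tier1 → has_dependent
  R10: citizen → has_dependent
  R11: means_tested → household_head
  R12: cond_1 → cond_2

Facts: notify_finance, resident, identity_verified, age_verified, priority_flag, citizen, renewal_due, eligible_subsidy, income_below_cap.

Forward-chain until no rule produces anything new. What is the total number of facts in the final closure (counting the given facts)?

17

Round 1 — R3, R4, R8, R10, derive eligible_tier1, address_verified, case_approved, has_dependent.
Round 2 — R1, derive means_tested.
Round 3 — R11, derive household_head.
Round 4 — R7, derive exempt_fee.
Round 5 — R6, derive tax_filed.
Closure: {address_verified, age_verified, case_approved, citizen, eligible_subsidy, eligible_tier1, exempt_fee, has_dependent, household_head, identity_verified, income_below_cap, means_tested, notify_finance, priority_flag, renewal_due, resident, tax_filed} — 17 facts.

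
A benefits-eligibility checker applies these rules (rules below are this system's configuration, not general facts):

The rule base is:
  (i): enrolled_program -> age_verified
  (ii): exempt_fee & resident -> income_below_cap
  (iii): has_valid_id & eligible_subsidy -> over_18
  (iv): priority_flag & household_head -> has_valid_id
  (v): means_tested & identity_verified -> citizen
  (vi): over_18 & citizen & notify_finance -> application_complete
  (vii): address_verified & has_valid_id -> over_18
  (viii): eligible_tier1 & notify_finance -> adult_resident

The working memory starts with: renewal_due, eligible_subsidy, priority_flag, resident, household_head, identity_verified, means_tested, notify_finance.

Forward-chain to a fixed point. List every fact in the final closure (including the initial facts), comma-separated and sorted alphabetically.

application_complete, citizen, eligible_subsidy, has_valid_id, household_head, identity_verified, means_tested, notify_finance, over_18, priority_flag, renewal_due, resident

Round 1 — (iv), (v), derive has_valid_id, citizen.
Round 2 — (iii), derive over_18.
Round 3 — (vi), derive application_complete.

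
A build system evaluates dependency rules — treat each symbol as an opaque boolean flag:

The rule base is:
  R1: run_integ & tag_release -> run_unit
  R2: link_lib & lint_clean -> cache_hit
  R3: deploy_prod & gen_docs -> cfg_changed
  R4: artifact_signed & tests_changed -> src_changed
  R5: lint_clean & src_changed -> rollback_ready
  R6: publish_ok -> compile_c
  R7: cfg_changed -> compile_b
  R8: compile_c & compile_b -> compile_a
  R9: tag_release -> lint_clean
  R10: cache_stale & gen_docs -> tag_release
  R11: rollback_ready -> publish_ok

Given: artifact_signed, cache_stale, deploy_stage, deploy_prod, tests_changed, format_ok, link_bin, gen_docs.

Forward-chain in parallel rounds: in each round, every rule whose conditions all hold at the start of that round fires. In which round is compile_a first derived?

Round 1 fires R3, R4, R10, giving cfg_changed, src_changed, tag_release.
Round 2 fires R7, R9, giving compile_b, lint_clean.
Round 3 fires R5, giving rollback_ready.
Round 4 fires R11, giving publish_ok.
Round 5 fires R6, giving compile_c.
Round 6 fires R8, giving compile_a.
compile_a first appears in round 6.

6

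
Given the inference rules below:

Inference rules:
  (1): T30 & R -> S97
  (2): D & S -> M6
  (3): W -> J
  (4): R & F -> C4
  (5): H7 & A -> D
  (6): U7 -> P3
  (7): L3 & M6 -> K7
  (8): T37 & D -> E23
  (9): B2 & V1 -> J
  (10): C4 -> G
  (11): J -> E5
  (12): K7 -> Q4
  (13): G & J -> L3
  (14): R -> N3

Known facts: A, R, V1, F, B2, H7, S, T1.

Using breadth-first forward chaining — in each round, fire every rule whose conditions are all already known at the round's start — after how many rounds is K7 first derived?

Round 1 — (4), (5), (9), (14), derive C4, D, J, N3.
Round 2 — (2), (10), (11), derive M6, G, E5.
Round 3 — (13), derive L3.
Round 4 — (7), derive K7.
K7 first appears in round 4.

4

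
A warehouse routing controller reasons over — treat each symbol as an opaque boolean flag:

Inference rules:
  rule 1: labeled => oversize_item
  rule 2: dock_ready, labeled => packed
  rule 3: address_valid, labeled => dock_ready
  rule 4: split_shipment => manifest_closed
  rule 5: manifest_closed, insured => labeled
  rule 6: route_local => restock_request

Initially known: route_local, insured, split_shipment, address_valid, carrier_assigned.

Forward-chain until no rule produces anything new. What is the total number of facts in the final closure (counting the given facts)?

Round 1 fires rule 4, rule 6, giving manifest_closed, restock_request.
Round 2 fires rule 5, giving labeled.
Round 3 fires rule 1, rule 3, giving oversize_item, dock_ready.
Round 4 fires rule 2, giving packed.
Closure: {address_valid, carrier_assigned, dock_ready, insured, labeled, manifest_closed, oversize_item, packed, restock_request, route_local, split_shipment} — 11 facts.

11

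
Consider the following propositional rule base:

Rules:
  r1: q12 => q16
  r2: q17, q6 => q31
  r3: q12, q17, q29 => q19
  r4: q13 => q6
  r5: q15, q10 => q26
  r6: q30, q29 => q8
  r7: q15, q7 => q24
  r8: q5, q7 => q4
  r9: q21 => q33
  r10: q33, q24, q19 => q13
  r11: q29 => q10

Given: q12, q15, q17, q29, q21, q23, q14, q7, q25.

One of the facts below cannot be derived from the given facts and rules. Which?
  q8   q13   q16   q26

q8

Round 1 fires r1, r3, r7, r9, r11, giving q16, q19, q24, q33, q10.
Round 2 fires r5, r10, giving q26, q13.
Round 3 fires r4, giving q6.
Round 4 fires r2, giving q31.
Derived: q16 (round 1), q26 (round 2), q13 (round 2). q8 never appears in any round.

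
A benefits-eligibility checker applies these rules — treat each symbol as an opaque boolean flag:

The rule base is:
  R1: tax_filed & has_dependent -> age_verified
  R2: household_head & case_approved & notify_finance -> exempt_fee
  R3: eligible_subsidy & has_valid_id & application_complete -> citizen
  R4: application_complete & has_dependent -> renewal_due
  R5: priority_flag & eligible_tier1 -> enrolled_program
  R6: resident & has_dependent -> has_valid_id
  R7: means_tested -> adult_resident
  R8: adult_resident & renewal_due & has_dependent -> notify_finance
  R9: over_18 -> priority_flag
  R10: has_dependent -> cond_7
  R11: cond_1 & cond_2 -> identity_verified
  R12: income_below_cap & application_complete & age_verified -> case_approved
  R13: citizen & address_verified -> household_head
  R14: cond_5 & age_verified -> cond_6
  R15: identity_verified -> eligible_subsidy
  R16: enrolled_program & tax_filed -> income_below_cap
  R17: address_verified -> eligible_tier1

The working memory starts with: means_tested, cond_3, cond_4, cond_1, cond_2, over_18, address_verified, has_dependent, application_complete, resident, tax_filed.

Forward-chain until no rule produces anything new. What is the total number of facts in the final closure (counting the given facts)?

Round 1: R1 [tax_filed & has_dependent -> age_verified]; R4 [application_complete & has_dependent -> renewal_due]; R6 [resident & has_dependent -> has_valid_id]; R7 [means_tested -> adult_resident]; R9 [over_18 -> priority_flag]; R10 [has_dependent -> cond_7]; R11 [cond_1 & cond_2 -> identity_verified]; R17 [address_verified -> eligible_tier1]. New: age_verified, renewal_due, has_valid_id, adult_resident, priority_flag, cond_7, identity_verified, eligible_tier1.
Round 2: R5 [priority_flag & eligible_tier1 -> enrolled_program]; R8 [adult_resident & renewal_due & has_dependent -> notify_finance]; R15 [identity_verified -> eligible_subsidy]. New: enrolled_program, notify_finance, eligible_subsidy.
Round 3: R3 [eligible_subsidy & has_valid_id & application_complete -> citizen]; R16 [enrolled_program & tax_filed -> income_below_cap]. New: citizen, income_below_cap.
Round 4: R12 [income_below_cap & application_complete & age_verified -> case_approved]; R13 [citizen & address_verified -> household_head]. New: case_approved, household_head.
Round 5: R2 [household_head & case_approved & notify_finance -> exempt_fee]. New: exempt_fee.
Closure: {address_verified, adult_resident, age_verified, application_complete, case_approved, citizen, cond_1, cond_2, cond_3, cond_4, cond_7, eligible_subsidy, eligible_tier1, enrolled_program, exempt_fee, has_dependent, has_valid_id, household_head, identity_verified, income_below_cap, means_tested, notify_finance, over_18, priority_flag, renewal_due, resident, tax_filed} — 27 facts.

27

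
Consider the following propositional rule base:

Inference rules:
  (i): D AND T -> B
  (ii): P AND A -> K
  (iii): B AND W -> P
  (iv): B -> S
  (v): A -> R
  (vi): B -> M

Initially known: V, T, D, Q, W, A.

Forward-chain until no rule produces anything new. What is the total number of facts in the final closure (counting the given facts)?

12

Round 1 — (i), (v), derive B, R.
Round 2 — (iii), (iv), (vi), derive P, S, M.
Round 3 — (ii), derive K.
Closure: {A, B, D, K, M, P, Q, R, S, T, V, W} — 12 facts.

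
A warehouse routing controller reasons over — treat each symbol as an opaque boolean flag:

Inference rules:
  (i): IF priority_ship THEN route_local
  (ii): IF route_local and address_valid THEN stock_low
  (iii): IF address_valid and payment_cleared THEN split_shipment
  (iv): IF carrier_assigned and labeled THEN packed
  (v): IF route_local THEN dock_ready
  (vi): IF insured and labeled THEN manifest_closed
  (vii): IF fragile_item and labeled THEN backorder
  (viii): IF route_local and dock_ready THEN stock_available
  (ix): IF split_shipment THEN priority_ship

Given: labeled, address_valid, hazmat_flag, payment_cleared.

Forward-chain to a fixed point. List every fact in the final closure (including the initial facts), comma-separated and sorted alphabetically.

address_valid, dock_ready, hazmat_flag, labeled, payment_cleared, priority_ship, route_local, split_shipment, stock_available, stock_low

Round 1: (iii) [IF address_valid and payment_cleared THEN split_shipment]. New: split_shipment.
Round 2: (ix) [IF split_shipment THEN priority_ship]. New: priority_ship.
Round 3: (i) [IF priority_ship THEN route_local]. New: route_local.
Round 4: (ii) [IF route_local and address_valid THEN stock_low]; (v) [IF route_local THEN dock_ready]. New: stock_low, dock_ready.
Round 5: (viii) [IF route_local and dock_ready THEN stock_available]. New: stock_available.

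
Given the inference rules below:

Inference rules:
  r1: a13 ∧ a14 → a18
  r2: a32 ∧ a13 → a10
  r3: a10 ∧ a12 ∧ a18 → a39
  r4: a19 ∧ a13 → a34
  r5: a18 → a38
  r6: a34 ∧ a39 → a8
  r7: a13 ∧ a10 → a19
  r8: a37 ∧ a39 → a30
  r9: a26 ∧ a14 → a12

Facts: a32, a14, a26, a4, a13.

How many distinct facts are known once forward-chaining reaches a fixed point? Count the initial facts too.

[1] r1 [a13 ∧ a14 → a18]; r2 [a32 ∧ a13 → a10]; r9 [a26 ∧ a14 → a12]. ⇒ new: a18, a10, a12.
[2] r3 [a10 ∧ a12 ∧ a18 → a39]; r5 [a18 → a38]; r7 [a13 ∧ a10 → a19]. ⇒ new: a39, a38, a19.
[3] r4 [a19 ∧ a13 → a34]. ⇒ new: a34.
[4] r6 [a34 ∧ a39 → a8]. ⇒ new: a8.
Closure: {a10, a12, a13, a14, a18, a19, a26, a32, a34, a38, a39, a4, a8} — 13 facts.

13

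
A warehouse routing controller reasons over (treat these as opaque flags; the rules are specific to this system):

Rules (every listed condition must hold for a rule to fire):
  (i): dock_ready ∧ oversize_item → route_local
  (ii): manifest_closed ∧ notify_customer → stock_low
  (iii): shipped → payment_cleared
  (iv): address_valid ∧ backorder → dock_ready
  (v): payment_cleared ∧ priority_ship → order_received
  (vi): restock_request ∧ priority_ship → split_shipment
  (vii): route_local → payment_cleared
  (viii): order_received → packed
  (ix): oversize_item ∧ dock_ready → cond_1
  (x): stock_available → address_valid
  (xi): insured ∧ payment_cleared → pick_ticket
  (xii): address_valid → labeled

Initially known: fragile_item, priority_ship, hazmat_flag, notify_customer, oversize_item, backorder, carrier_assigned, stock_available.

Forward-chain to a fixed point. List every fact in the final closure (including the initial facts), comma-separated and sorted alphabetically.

Round 1: (x) [stock_available → address_valid]. Adds address_valid.
Round 2: (iv) [address_valid ∧ backorder → dock_ready]; (xii) [address_valid → labeled]. Adds dock_ready, labeled.
Round 3: (i) [dock_ready ∧ oversize_item → route_local]; (ix) [oversize_item ∧ dock_ready → cond_1]. Adds route_local, cond_1.
Round 4: (vii) [route_local → payment_cleared]. Adds payment_cleared.
Round 5: (v) [payment_cleared ∧ priority_ship → order_received]. Adds order_received.
Round 6: (viii) [order_received → packed]. Adds packed.

address_valid, backorder, carrier_assigned, cond_1, dock_ready, fragile_item, hazmat_flag, labeled, notify_customer, order_received, oversize_item, packed, payment_cleared, priority_ship, route_local, stock_available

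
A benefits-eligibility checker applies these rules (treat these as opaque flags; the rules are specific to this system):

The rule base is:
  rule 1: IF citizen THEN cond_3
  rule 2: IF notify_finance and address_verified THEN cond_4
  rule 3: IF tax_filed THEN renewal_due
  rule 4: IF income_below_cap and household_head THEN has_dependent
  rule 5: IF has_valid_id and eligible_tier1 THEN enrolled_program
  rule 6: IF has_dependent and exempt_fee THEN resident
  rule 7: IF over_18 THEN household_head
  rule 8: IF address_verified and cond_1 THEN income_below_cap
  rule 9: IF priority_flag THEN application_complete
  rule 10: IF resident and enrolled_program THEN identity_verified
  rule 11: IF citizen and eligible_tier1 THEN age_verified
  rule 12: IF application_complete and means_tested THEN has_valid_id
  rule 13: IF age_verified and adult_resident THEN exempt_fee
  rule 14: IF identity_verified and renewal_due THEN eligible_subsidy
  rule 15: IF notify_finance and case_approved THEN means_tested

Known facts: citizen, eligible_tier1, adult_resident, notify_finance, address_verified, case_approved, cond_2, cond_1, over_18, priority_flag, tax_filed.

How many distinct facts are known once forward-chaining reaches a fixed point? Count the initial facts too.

26

Round 1 — rule 1, rule 2, rule 3, rule 7, rule 8, rule 9, rule 11, rule 15, derive cond_3, cond_4, renewal_due, household_head, income_below_cap, application_complete, age_verified, means_tested.
Round 2 — rule 4, rule 12, rule 13, derive has_dependent, has_valid_id, exempt_fee.
Round 3 — rule 5, rule 6, derive enrolled_program, resident.
Round 4 — rule 10, derive identity_verified.
Round 5 — rule 14, derive eligible_subsidy.
Closure: {address_verified, adult_resident, age_verified, application_complete, case_approved, citizen, cond_1, cond_2, cond_3, cond_4, eligible_subsidy, eligible_tier1, enrolled_program, exempt_fee, has_dependent, has_valid_id, household_head, identity_verified, income_below_cap, means_tested, notify_finance, over_18, priority_flag, renewal_due, resident, tax_filed} — 26 facts.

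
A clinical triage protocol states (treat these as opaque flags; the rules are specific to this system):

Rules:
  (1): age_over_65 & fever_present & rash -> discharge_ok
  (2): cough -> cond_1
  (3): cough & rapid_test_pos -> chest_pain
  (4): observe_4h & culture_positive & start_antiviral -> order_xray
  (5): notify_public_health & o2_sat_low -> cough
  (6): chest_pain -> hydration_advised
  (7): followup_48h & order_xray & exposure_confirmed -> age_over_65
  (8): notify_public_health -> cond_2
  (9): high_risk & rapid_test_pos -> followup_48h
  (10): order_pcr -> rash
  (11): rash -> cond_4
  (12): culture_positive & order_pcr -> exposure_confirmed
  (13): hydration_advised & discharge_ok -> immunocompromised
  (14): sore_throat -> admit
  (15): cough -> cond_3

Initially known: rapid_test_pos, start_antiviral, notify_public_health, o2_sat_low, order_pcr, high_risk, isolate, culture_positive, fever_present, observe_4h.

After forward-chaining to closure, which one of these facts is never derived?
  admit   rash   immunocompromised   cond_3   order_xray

admit

Round 1: (4) [observe_4h & culture_positive & start_antiviral -> order_xray]; (5) [notify_public_health & o2_sat_low -> cough]; (8) [notify_public_health -> cond_2]; (9) [high_risk & rapid_test_pos -> followup_48h]; (10) [order_pcr -> rash]; (12) [culture_positive & order_pcr -> exposure_confirmed]. New: order_xray, cough, cond_2, followup_48h, rash, exposure_confirmed.
Round 2: (2) [cough -> cond_1]; (3) [cough & rapid_test_pos -> chest_pain]; (7) [followup_48h & order_xray & exposure_confirmed -> age_over_65]; (11) [rash -> cond_4]; (15) [cough -> cond_3]. New: cond_1, chest_pain, age_over_65, cond_4, cond_3.
Round 3: (1) [age_over_65 & fever_present & rash -> discharge_ok]; (6) [chest_pain -> hydration_advised]. New: discharge_ok, hydration_advised.
Round 4: (13) [hydration_advised & discharge_ok -> immunocompromised]. New: immunocompromised.
Derived: cond_3 (round 2), immunocompromised (round 4), rash (round 1), order_xray (round 1). admit never appears in any round.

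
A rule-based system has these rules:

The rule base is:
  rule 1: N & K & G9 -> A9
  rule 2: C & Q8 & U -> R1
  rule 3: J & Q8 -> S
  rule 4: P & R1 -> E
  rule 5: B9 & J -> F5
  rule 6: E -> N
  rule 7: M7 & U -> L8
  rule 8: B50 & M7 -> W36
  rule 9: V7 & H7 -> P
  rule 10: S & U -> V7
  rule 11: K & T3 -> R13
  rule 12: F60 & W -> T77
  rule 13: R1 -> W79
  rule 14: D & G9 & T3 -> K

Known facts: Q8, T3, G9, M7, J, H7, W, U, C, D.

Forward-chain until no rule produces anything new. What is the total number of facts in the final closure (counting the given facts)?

21

Round 1: rule 2 [C & Q8 & U -> R1]; rule 3 [J & Q8 -> S]; rule 7 [M7 & U -> L8]; rule 14 [D & G9 & T3 -> K]. Adds R1, S, L8, K.
Round 2: rule 10 [S & U -> V7]; rule 11 [K & T3 -> R13]; rule 13 [R1 -> W79]. Adds V7, R13, W79.
Round 3: rule 9 [V7 & H7 -> P]. Adds P.
Round 4: rule 4 [P & R1 -> E]. Adds E.
Round 5: rule 6 [E -> N]. Adds N.
Round 6: rule 1 [N & K & G9 -> A9]. Adds A9.
Closure: {A9, C, D, E, G9, H7, J, K, L8, M7, N, P, Q8, R1, R13, S, T3, U, V7, W, W79} — 21 facts.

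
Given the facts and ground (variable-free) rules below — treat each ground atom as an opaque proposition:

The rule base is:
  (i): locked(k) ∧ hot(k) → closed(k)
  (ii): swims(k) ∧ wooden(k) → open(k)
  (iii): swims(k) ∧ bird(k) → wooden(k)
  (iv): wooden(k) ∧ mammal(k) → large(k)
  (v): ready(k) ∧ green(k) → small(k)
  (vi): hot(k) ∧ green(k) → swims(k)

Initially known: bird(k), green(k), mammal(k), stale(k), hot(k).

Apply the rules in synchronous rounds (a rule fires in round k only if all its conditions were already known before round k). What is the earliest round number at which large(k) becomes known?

Round 1 fires (vi), giving swims(k).
Round 2 fires (iii), giving wooden(k).
Round 3 fires (ii), (iv), giving open(k), large(k).
large(k) first appears in round 3.

3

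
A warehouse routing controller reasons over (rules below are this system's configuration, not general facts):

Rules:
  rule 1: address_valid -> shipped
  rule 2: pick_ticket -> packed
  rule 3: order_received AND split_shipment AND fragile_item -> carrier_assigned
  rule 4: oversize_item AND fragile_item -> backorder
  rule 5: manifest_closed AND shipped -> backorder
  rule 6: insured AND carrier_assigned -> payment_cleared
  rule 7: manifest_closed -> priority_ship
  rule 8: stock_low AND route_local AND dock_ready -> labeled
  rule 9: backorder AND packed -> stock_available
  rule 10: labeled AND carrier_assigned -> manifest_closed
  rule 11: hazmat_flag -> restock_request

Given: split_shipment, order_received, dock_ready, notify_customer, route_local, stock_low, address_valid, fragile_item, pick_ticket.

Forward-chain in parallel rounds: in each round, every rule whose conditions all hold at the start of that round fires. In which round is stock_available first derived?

Round 1: rule 1 [address_valid -> shipped]; rule 2 [pick_ticket -> packed]; rule 3 [order_received AND split_shipment AND fragile_item -> carrier_assigned]; rule 8 [stock_low AND route_local AND dock_ready -> labeled]. New: shipped, packed, carrier_assigned, labeled.
Round 2: rule 10 [labeled AND carrier_assigned -> manifest_closed]. New: manifest_closed.
Round 3: rule 5 [manifest_closed AND shipped -> backorder]; rule 7 [manifest_closed -> priority_ship]. New: backorder, priority_ship.
Round 4: rule 9 [backorder AND packed -> stock_available]. New: stock_available.
stock_available first appears in round 4.

4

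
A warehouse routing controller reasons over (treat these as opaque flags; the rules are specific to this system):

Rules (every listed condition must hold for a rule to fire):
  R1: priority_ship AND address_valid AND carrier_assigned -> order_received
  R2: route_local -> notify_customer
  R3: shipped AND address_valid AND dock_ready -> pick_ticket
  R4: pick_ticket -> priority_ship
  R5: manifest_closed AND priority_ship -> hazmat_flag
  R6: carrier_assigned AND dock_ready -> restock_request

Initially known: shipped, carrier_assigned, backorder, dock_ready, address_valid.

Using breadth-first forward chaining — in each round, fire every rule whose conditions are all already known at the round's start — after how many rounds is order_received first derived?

3

Round 1: R3 [shipped AND address_valid AND dock_ready -> pick_ticket]; R6 [carrier_assigned AND dock_ready -> restock_request]. New: pick_ticket, restock_request.
Round 2: R4 [pick_ticket -> priority_ship]. New: priority_ship.
Round 3: R1 [priority_ship AND address_valid AND carrier_assigned -> order_received]. New: order_received.
order_received first appears in round 3.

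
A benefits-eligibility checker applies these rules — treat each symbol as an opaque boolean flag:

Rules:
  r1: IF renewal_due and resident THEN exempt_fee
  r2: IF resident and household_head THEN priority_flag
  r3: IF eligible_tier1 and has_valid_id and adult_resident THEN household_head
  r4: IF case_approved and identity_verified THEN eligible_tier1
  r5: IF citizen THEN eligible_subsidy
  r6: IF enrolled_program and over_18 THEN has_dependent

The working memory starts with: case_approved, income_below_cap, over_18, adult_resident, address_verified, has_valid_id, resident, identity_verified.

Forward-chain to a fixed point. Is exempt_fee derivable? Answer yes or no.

Round 1: r4 [IF case_approved and identity_verified THEN eligible_tier1]. New: eligible_tier1.
Round 2: r3 [IF eligible_tier1 and has_valid_id and adult_resident THEN household_head]. New: household_head.
Round 3: r2 [IF resident and household_head THEN priority_flag]. New: priority_flag.
Fixed point reached. exempt_fee is concluded only by r1; r1 needs renewal_due (never derived).

no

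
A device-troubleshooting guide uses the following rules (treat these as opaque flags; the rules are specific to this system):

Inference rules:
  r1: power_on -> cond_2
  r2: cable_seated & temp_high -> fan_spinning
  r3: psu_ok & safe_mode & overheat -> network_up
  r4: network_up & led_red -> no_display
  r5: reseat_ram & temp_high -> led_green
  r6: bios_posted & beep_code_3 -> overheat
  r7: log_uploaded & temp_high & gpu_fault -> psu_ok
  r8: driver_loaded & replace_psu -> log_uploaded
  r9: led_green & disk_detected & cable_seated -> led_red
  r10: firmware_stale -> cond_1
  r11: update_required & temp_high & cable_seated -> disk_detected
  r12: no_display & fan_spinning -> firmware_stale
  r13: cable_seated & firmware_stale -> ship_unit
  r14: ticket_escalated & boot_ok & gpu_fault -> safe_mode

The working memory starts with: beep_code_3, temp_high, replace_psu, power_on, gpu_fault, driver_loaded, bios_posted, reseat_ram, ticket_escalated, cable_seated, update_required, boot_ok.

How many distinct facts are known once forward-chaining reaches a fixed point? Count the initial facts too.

26

[1] r1 [power_on -> cond_2]; r2 [cable_seated & temp_high -> fan_spinning]; r5 [reseat_ram & temp_high -> led_green]; r6 [bios_posted & beep_code_3 -> overheat]; r8 [driver_loaded & replace_psu -> log_uploaded]; r11 [update_required & temp_high & cable_seated -> disk_detected]; r14 [ticket_escalated & boot_ok & gpu_fault -> safe_mode]. ⇒ new: cond_2, fan_spinning, led_green, overheat, log_uploaded, disk_detected, safe_mode.
[2] r7 [log_uploaded & temp_high & gpu_fault -> psu_ok]; r9 [led_green & disk_detected & cable_seated -> led_red]. ⇒ new: psu_ok, led_red.
[3] r3 [psu_ok & safe_mode & overheat -> network_up]. ⇒ new: network_up.
[4] r4 [network_up & led_red -> no_display]. ⇒ new: no_display.
[5] r12 [no_display & fan_spinning -> firmware_stale]. ⇒ new: firmware_stale.
[6] r10 [firmware_stale -> cond_1]; r13 [cable_seated & firmware_stale -> ship_unit]. ⇒ new: cond_1, ship_unit.
Closure: {beep_code_3, bios_posted, boot_ok, cable_seated, cond_1, cond_2, disk_detected, driver_loaded, fan_spinning, firmware_stale, gpu_fault, led_green, led_red, log_uploaded, network_up, no_display, overheat, power_on, psu_ok, replace_psu, reseat_ram, safe_mode, ship_unit, temp_high, ticket_escalated, update_required} — 26 facts.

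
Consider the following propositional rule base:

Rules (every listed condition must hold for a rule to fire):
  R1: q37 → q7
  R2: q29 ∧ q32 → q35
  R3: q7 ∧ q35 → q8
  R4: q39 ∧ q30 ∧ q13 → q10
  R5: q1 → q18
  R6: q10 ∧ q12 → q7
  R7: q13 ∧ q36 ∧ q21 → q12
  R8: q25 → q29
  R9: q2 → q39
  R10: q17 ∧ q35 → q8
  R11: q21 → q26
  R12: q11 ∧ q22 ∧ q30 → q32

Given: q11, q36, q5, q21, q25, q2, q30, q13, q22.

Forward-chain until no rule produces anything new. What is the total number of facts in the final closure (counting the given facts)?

18

[1] R7 [q13 ∧ q36 ∧ q21 → q12]; R8 [q25 → q29]; R9 [q2 → q39]; R11 [q21 → q26]; R12 [q11 ∧ q22 ∧ q30 → q32]. ⇒ new: q12, q29, q39, q26, q32.
[2] R2 [q29 ∧ q32 → q35]; R4 [q39 ∧ q30 ∧ q13 → q10]. ⇒ new: q35, q10.
[3] R6 [q10 ∧ q12 → q7]. ⇒ new: q7.
[4] R3 [q7 ∧ q35 → q8]. ⇒ new: q8.
Closure: {q10, q11, q12, q13, q2, q21, q22, q25, q26, q29, q30, q32, q35, q36, q39, q5, q7, q8} — 18 facts.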